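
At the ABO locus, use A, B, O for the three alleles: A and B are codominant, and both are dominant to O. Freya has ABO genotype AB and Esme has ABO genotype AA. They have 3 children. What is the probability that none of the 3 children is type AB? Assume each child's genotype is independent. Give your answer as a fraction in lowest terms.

1/8

ABO cross AB × AA → 1/2 A, 1/2 AB.
So P(type AB) = 1/2 per child.
P(not type AB) = 1/2 for one child; (1/2)^3 = 1/8.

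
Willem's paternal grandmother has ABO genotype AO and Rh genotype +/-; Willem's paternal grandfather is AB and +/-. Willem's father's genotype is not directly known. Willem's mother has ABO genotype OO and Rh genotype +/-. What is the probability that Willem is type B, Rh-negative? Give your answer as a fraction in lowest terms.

1/16

Willem's father's ABO genotype from AO × AB: 1/4 AA, 1/4 AB, 1/4 AO, 1/4 BO.
Crossing each possibility with the mother OO and summing P(type B): 1/4·0 + 1/4·1/2 + 1/4·0 + 1/4·1/2 = 1/4.
Similarly for Rh via the father's Rh distribution: P(Rh-) = 1/4.
Independent loci: 1/4 × 1/4 = 1/16.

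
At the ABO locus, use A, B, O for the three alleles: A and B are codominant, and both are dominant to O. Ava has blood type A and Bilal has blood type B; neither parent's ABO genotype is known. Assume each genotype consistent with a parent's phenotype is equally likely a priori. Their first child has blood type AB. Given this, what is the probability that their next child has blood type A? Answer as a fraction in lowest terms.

5/36

Possible genotypes: Ava ∈ {AA, AO}; Bilal ∈ {BB, BO}.
Weight each parental genotype pair by prior × P(type-AB child):
  AA × BB: posterior weight 4/9; P(next child type A) = 0.
  AA × BO: posterior weight 2/9; P(next child type A) = 1/2.
  AO × BB: posterior weight 2/9; P(next child type A) = 0.
  AO × BO: posterior weight 1/9; P(next child type A) = 1/4.
Weighted sum = 5/36.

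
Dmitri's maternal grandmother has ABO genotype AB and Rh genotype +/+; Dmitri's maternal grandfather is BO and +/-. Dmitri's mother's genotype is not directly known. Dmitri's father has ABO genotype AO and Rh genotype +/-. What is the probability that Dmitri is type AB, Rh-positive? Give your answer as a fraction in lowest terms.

7/32

Dmitri's mother's ABO genotype from AB × BO: 1/4 AB, 1/4 AO, 1/4 BB, 1/4 BO.
Crossing each possibility with the father AO and summing P(type AB): 1/4·1/4 + 1/4·0 + 1/4·1/2 + 1/4·1/4 = 1/4.
Similarly for Rh via the mother's Rh distribution: P(Rh+) = 7/8.
Independent loci: 1/4 × 7/8 = 7/32.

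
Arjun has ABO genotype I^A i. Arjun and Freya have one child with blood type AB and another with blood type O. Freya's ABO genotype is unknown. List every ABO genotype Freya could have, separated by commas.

I^B i

For each candidate genotype of Freya, check whether crossing it with I^A i can produce every observed child phenotype.
  I^A I^A → possible child types {A} ✗
  I^A I^B → possible child types {A, B, AB} ✗
  I^A i → possible child types {O, A} ✗
  I^B I^B → possible child types {B, AB} ✗
  I^B i → possible child types {O, A, B, AB} ✓
  i i → possible child types {O, A} ✗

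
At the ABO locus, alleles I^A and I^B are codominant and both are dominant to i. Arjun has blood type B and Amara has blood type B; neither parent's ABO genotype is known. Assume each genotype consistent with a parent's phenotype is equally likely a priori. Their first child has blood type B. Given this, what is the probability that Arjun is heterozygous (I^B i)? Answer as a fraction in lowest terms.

Possible genotypes: Arjun ∈ {I^B I^B, I^B i}; Amara ∈ {I^B I^B, I^B i}.
Weight each parental genotype pair by prior × P(type-B child):
  I^B I^B × I^B I^B: posterior weight 4/15.
  I^B I^B × I^B i: posterior weight 4/15.
  I^B i × I^B I^B: posterior weight 4/15.
  I^B i × I^B i: posterior weight 1/5.
Sum the posterior weight over pairs where Arjun is I^B i: 7/15.

7/15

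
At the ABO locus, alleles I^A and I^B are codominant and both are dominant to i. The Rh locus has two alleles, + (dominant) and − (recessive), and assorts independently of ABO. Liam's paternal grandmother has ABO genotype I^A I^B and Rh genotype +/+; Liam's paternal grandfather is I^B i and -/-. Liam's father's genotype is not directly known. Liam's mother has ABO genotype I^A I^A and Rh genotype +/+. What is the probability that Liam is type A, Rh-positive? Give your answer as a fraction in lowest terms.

Liam's father's ABO genotype from I^A I^B × I^B i: 1/4 I^A I^B, 1/4 I^A i, 1/4 I^B I^B, 1/4 I^B i.
Crossing each possibility with the mother I^A I^A and summing P(type A): 1/4·1/2 + 1/4·1 + 1/4·0 + 1/4·1/2 = 1/2.
Similarly for Rh via the father's Rh distribution: P(Rh+) = 1.
Independent loci: 1/2 × 1 = 1/2.

1/2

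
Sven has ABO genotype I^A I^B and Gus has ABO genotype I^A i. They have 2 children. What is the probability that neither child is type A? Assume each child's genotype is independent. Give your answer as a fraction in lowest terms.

1/4

ABO cross I^A I^B × I^A i → 1/2 A, 1/4 B, 1/4 AB.
So P(type A) = 1/2 per child.
P(not type A) = 1/2 for one child; (1/2)^2 = 1/4.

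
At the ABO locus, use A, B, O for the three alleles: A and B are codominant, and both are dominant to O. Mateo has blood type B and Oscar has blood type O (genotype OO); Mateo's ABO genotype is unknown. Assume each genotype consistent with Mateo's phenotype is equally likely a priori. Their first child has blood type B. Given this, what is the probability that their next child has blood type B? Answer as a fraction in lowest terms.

5/6

Possible genotypes: Mateo ∈ {BB, BO}; Oscar ∈ {OO}.
Weight each parental genotype pair by prior × P(type-B child):
  BB × OO: posterior weight 2/3; P(next child type B) = 1.
  BO × OO: posterior weight 1/3; P(next child type B) = 1/2.
Weighted sum = 5/6.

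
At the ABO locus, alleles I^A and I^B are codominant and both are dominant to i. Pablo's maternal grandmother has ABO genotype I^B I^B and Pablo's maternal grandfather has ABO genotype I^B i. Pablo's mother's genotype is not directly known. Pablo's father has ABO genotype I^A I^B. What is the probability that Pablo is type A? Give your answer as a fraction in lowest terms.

Pablo's mother's ABO genotype from I^B I^B × I^B i: 1/2 I^B I^B, 1/2 I^B i.
Crossing each possibility with the father I^A I^B and summing P(type A): 1/2·0 + 1/2·1/4 = 1/8.

1/8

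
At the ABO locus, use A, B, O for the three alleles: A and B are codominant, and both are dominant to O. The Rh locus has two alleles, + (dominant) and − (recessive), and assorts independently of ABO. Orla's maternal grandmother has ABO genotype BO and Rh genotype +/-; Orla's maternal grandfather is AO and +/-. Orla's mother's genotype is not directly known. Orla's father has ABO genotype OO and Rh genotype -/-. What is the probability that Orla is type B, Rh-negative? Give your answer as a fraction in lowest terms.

Orla's mother's ABO genotype from BO × AO: 1/4 AB, 1/4 AO, 1/4 BO, 1/4 OO.
Crossing each possibility with the father OO and summing P(type B): 1/4·1/2 + 1/4·0 + 1/4·1/2 + 1/4·0 = 1/4.
Similarly for Rh via the mother's Rh distribution: P(Rh-) = 1/2.
Independent loci: 1/4 × 1/2 = 1/8.

1/8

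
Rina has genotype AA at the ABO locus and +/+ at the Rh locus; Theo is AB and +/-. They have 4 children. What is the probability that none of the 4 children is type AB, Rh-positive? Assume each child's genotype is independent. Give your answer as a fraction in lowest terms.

1/16

ABO cross AA × AB → 1/2 A, 1/2 AB.
Rh cross +/+ × +/- → 1 Rh+; so P(type AB, Rh-positive) = 1/2 × 1 = 1/2 per child.
P(not type AB, Rh-positive) = 1/2 for one child; (1/2)^4 = 1/16.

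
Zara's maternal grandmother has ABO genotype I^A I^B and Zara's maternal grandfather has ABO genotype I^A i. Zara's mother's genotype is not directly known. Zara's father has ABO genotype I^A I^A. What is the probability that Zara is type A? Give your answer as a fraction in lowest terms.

3/4

Zara's mother's ABO genotype from I^A I^B × I^A i: 1/4 I^A I^A, 1/4 I^A I^B, 1/4 I^A i, 1/4 I^B i.
Crossing each possibility with the father I^A I^A and summing P(type A): 1/4·1 + 1/4·1/2 + 1/4·1 + 1/4·1/2 = 3/4.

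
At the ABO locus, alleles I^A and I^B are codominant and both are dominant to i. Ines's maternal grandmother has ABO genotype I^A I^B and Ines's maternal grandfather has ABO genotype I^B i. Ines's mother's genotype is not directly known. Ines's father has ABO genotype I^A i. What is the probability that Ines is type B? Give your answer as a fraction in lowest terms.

Ines's mother's ABO genotype from I^A I^B × I^B i: 1/4 I^A I^B, 1/4 I^A i, 1/4 I^B I^B, 1/4 I^B i.
Crossing each possibility with the father I^A i and summing P(type B): 1/4·1/4 + 1/4·0 + 1/4·1/2 + 1/4·1/4 = 1/4.

1/4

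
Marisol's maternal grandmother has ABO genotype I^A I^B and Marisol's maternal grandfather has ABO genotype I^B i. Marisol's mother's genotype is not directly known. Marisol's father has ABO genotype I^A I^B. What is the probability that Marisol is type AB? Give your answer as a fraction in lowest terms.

Marisol's mother's ABO genotype from I^A I^B × I^B i: 1/4 I^A I^B, 1/4 I^A i, 1/4 I^B I^B, 1/4 I^B i.
Crossing each possibility with the father I^A I^B and summing P(type AB): 1/4·1/2 + 1/4·1/4 + 1/4·1/2 + 1/4·1/4 = 3/8.

3/8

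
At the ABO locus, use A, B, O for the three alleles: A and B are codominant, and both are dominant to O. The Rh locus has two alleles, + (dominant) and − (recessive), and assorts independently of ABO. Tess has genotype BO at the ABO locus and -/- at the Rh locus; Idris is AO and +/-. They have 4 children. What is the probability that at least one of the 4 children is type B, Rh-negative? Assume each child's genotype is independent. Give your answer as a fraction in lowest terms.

ABO cross BO × AO → 1/4 O, 1/4 A, 1/4 B, 1/4 AB.
Rh cross -/- × +/- → 1/2 Rh+, 1/2 Rh-; so P(type B, Rh-negative) = 1/4 × 1/2 = 1/8 per child.
P(none) = (7/8)^4 = 2401/4096; P(at least one) = 1 − 2401/4096 = 1695/4096.

1695/4096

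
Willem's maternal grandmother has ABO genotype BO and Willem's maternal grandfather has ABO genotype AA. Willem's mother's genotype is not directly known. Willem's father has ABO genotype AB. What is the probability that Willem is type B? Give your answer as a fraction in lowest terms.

Willem's mother's ABO genotype from BO × AA: 1/2 AB, 1/2 AO.
Crossing each possibility with the father AB and summing P(type B): 1/2·1/4 + 1/2·1/4 = 1/4.

1/4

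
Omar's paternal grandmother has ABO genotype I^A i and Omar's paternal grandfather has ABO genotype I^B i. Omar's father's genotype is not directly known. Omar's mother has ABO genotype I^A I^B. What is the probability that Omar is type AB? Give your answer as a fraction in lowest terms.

Omar's father's ABO genotype from I^A i × I^B i: 1/4 I^A I^B, 1/4 I^A i, 1/4 I^B i, 1/4 i i.
Crossing each possibility with the mother I^A I^B and summing P(type AB): 1/4·1/2 + 1/4·1/4 + 1/4·1/4 + 1/4·0 = 1/4.

1/4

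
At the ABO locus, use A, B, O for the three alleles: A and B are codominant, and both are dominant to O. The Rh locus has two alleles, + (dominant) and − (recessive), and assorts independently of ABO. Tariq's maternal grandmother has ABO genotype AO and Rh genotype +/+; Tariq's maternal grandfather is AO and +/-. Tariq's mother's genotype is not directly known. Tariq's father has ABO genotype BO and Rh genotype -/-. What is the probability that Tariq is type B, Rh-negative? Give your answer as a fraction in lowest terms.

Tariq's mother's ABO genotype from AO × AO: 1/4 AA, 1/2 AO, 1/4 OO.
Crossing each possibility with the father BO and summing P(type B): 1/4·0 + 1/2·1/4 + 1/4·1/2 = 1/4.
Similarly for Rh via the mother's Rh distribution: P(Rh-) = 1/4.
Independent loci: 1/4 × 1/4 = 1/16.

1/16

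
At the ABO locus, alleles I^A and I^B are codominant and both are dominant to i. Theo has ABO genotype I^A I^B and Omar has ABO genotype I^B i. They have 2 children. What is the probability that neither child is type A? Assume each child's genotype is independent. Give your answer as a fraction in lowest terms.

9/16

ABO cross I^A I^B × I^B i → 1/4 A, 1/2 B, 1/4 AB.
So P(type A) = 1/4 per child.
P(not type A) = 3/4 for one child; (3/4)^2 = 9/16.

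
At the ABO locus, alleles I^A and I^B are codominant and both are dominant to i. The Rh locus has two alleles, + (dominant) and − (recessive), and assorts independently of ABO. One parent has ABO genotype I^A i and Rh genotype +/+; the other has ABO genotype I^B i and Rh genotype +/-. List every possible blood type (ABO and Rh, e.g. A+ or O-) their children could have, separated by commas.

O+, A+, B+, AB+

Gametes from I^A i × I^B i give offspring ABO genotypes I^A I^B, I^A i, I^B i, i i, i.e. phenotypes O, A, B, AB.
Rh cross +/+ × +/- → phenotypes Rh+.
Combining independently: O+, A+, B+, AB+.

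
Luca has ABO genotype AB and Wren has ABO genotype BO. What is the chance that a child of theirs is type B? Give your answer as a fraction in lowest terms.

ABO cross AB × BO → offspring phenotypes: 1/4 A, 1/2 B, 1/4 AB.
So P(type B) = 1/2.

1/2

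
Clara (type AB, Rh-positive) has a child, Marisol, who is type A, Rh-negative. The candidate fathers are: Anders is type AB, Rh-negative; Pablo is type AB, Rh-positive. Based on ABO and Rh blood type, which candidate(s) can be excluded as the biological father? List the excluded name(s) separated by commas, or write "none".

none

A candidate is excluded only if no genotype consistent with his phenotype could produce a type A, Rh-negative child with a type AB, Rh-positive mother.
Every candidate has at least one consistent genotype combination, so none can be excluded.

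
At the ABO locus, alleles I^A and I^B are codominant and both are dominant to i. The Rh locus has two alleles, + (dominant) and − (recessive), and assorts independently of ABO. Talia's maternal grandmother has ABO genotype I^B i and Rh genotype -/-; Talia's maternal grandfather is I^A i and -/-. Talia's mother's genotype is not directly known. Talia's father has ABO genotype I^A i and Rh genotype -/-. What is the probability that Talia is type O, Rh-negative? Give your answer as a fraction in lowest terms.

Talia's mother's ABO genotype from I^B i × I^A i: 1/4 I^A I^B, 1/4 I^A i, 1/4 I^B i, 1/4 i i.
Crossing each possibility with the father I^A i and summing P(type O): 1/4·0 + 1/4·1/4 + 1/4·1/4 + 1/4·1/2 = 1/4.
Similarly for Rh via the mother's Rh distribution: P(Rh-) = 1.
Independent loci: 1/4 × 1 = 1/4.

1/4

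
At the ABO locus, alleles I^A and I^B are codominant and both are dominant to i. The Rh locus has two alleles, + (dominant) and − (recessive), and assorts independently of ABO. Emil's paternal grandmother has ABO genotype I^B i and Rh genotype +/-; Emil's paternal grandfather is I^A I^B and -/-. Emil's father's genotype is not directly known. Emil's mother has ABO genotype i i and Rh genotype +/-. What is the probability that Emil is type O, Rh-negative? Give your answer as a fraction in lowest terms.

3/32

Emil's father's ABO genotype from I^B i × I^A I^B: 1/4 I^A I^B, 1/4 I^A i, 1/4 I^B I^B, 1/4 I^B i.
Crossing each possibility with the mother i i and summing P(type O): 1/4·0 + 1/4·1/2 + 1/4·0 + 1/4·1/2 = 1/4.
Similarly for Rh via the father's Rh distribution: P(Rh-) = 3/8.
Independent loci: 1/4 × 3/8 = 3/32.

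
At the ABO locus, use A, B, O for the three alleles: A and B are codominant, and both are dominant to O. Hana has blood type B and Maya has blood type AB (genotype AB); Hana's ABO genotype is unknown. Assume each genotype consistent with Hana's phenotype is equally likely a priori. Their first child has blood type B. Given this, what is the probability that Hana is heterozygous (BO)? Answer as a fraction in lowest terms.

Possible genotypes: Hana ∈ {BB, BO}; Maya ∈ {AB}.
Weight each parental genotype pair by prior × P(type-B child):
  BB × AB: posterior weight 1/2.
  BO × AB: posterior weight 1/2.
Sum the posterior weight over pairs where Hana is BO: 1/2.

1/2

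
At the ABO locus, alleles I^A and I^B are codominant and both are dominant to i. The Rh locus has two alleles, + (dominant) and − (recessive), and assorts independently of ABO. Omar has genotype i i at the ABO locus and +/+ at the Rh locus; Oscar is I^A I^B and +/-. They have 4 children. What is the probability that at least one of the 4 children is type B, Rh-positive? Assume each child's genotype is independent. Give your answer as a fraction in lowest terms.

15/16

ABO cross i i × I^A I^B → 1/2 A, 1/2 B.
Rh cross +/+ × +/- → 1 Rh+; so P(type B, Rh-positive) = 1/2 × 1 = 1/2 per child.
P(none) = (1/2)^4 = 1/16; P(at least one) = 1 − 1/16 = 15/16.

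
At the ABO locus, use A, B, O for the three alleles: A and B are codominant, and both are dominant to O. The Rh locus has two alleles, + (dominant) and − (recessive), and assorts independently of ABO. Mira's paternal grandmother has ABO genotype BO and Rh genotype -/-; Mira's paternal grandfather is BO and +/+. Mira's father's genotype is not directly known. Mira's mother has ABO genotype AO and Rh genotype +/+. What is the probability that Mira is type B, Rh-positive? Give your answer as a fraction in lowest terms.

1/4

Mira's father's ABO genotype from BO × BO: 1/4 BB, 1/2 BO, 1/4 OO.
Crossing each possibility with the mother AO and summing P(type B): 1/4·1/2 + 1/2·1/4 + 1/4·0 = 1/4.
Similarly for Rh via the father's Rh distribution: P(Rh+) = 1.
Independent loci: 1/4 × 1 = 1/4.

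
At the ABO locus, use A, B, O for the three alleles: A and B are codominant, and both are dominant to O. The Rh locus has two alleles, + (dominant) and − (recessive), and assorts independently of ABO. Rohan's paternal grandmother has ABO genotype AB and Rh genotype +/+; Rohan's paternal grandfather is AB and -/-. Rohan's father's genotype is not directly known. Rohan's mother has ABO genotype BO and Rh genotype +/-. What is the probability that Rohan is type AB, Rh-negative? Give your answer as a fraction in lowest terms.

1/16

Rohan's father's ABO genotype from AB × AB: 1/4 AA, 1/2 AB, 1/4 BB.
Crossing each possibility with the mother BO and summing P(type AB): 1/4·1/2 + 1/2·1/4 + 1/4·0 = 1/4.
Similarly for Rh via the father's Rh distribution: P(Rh-) = 1/4.
Independent loci: 1/4 × 1/4 = 1/16.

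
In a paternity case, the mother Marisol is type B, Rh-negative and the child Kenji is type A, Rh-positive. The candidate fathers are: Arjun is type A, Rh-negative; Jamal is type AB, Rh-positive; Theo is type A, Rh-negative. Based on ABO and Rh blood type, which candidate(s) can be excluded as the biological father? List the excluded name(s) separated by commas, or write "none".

Arjun, Theo

A candidate is excluded only if no genotype consistent with his phenotype could produce a type A, Rh-positive child with a type B, Rh-negative mother.
Arjun (type A, Rh-): no genotype consistent with that phenotype can produce a type-A Rh+ child with a type-B mother.
Theo (type A, Rh-): no genotype consistent with that phenotype can produce a type-A Rh+ child with a type-B mother.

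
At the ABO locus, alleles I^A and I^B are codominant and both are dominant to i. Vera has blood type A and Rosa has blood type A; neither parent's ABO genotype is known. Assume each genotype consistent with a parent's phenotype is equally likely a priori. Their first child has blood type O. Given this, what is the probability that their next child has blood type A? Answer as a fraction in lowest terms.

Possible genotypes: Vera ∈ {I^A I^A, I^A i}; Rosa ∈ {I^A I^A, I^A i}.
Weight each parental genotype pair by prior × P(type-O child):
  I^A i × I^A i: posterior weight 1; P(next child type A) = 3/4.
Weighted sum = 3/4.

3/4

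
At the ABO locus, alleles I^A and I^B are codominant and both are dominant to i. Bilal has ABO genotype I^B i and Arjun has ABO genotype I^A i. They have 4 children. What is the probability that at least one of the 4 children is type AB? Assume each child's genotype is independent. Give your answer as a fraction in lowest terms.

ABO cross I^B i × I^A i → 1/4 O, 1/4 A, 1/4 B, 1/4 AB.
So P(type AB) = 1/4 per child.
P(none) = (3/4)^4 = 81/256; P(at least one) = 1 − 81/256 = 175/256.

175/256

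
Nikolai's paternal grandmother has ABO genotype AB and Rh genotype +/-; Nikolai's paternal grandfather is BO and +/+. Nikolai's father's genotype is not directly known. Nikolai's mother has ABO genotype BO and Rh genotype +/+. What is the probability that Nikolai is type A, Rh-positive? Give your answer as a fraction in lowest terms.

Nikolai's father's ABO genotype from AB × BO: 1/4 AB, 1/4 AO, 1/4 BB, 1/4 BO.
Crossing each possibility with the mother BO and summing P(type A): 1/4·1/4 + 1/4·1/4 + 1/4·0 + 1/4·0 = 1/8.
Similarly for Rh via the father's Rh distribution: P(Rh+) = 1.
Independent loci: 1/8 × 1 = 1/8.

1/8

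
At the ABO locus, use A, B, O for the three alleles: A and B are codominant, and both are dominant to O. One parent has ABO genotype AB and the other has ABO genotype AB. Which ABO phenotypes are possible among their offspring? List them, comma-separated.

A, B, AB

Gametes from AB × AB give offspring ABO genotypes AA, AB, BB, i.e. phenotypes A, B, AB.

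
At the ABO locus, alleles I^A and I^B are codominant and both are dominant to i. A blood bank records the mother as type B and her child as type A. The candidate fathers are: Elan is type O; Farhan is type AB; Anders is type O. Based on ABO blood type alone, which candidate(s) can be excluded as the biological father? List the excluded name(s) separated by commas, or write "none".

A candidate is excluded only if no genotype consistent with his phenotype could produce a type A child with a type B mother.
Elan (type O): no genotype consistent with that phenotype can produce a type-A child with a type-B mother.
Anders (type O): no genotype consistent with that phenotype can produce a type-A child with a type-B mother.

Elan, Anders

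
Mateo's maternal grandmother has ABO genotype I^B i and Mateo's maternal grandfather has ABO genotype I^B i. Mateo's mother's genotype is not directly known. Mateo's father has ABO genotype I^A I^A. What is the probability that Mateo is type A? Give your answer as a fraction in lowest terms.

Mateo's mother's ABO genotype from I^B i × I^B i: 1/4 I^B I^B, 1/2 I^B i, 1/4 i i.
Crossing each possibility with the father I^A I^A and summing P(type A): 1/4·0 + 1/2·1/2 + 1/4·1 = 1/2.

1/2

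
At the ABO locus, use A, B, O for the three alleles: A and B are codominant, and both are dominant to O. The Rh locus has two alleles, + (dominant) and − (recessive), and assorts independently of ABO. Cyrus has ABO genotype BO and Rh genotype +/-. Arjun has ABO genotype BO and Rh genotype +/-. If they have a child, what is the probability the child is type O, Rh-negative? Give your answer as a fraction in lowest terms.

1/16

ABO cross BO × BO → offspring phenotypes: 1/4 O, 3/4 B.
Rh cross +/- × +/- → 3/4 Rh+, 1/4 Rh-.
Independent loci: P(type O, Rh-negative) = 1/4 × 1/4 = 1/16.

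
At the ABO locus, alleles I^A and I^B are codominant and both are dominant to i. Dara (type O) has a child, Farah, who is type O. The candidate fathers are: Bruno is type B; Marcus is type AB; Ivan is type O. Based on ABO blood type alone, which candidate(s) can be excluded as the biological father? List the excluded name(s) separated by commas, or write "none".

A candidate is excluded only if no genotype consistent with his phenotype could produce a type O child with a type O mother.
Marcus (type AB): no genotype consistent with that phenotype can produce a type-O child with a type-O mother.

Marcus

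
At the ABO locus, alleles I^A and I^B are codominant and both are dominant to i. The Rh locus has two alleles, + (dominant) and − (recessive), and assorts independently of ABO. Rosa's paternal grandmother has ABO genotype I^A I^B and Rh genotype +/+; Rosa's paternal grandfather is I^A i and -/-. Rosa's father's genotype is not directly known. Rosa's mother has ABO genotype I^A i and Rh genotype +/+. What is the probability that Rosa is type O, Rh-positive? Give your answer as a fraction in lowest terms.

Rosa's father's ABO genotype from I^A I^B × I^A i: 1/4 I^A I^A, 1/4 I^A I^B, 1/4 I^A i, 1/4 I^B i.
Crossing each possibility with the mother I^A i and summing P(type O): 1/4·0 + 1/4·0 + 1/4·1/4 + 1/4·1/4 = 1/8.
Similarly for Rh via the father's Rh distribution: P(Rh+) = 1.
Independent loci: 1/8 × 1 = 1/8.

1/8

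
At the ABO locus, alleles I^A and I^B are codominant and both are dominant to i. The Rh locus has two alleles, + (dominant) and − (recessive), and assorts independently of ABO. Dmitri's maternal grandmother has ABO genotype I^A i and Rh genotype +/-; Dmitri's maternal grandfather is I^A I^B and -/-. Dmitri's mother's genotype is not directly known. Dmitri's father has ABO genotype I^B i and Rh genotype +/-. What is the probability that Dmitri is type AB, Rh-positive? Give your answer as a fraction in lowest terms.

Dmitri's mother's ABO genotype from I^A i × I^A I^B: 1/4 I^A I^A, 1/4 I^A I^B, 1/4 I^A i, 1/4 I^B i.
Crossing each possibility with the father I^B i and summing P(type AB): 1/4·1/2 + 1/4·1/4 + 1/4·1/4 + 1/4·0 = 1/4.
Similarly for Rh via the mother's Rh distribution: P(Rh+) = 5/8.
Independent loci: 1/4 × 5/8 = 5/32.

5/32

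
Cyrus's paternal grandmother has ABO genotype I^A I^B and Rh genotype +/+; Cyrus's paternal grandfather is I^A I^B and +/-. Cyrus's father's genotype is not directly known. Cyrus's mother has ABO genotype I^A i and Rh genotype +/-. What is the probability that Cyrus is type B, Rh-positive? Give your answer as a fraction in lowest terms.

7/32

Cyrus's father's ABO genotype from I^A I^B × I^A I^B: 1/4 I^A I^A, 1/2 I^A I^B, 1/4 I^B I^B.
Crossing each possibility with the mother I^A i and summing P(type B): 1/4·0 + 1/2·1/4 + 1/4·1/2 = 1/4.
Similarly for Rh via the father's Rh distribution: P(Rh+) = 7/8.
Independent loci: 1/4 × 7/8 = 7/32.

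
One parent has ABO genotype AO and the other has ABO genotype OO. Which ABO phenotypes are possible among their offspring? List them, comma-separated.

Gametes from AO × OO give offspring ABO genotypes AO, OO, i.e. phenotypes O, A.

O, A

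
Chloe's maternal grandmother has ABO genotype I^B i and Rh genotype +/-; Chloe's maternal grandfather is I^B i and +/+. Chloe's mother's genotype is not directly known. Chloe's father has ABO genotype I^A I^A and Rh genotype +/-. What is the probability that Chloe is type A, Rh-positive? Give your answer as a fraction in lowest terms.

7/16

Chloe's mother's ABO genotype from I^B i × I^B i: 1/4 I^B I^B, 1/2 I^B i, 1/4 i i.
Crossing each possibility with the father I^A I^A and summing P(type A): 1/4·0 + 1/2·1/2 + 1/4·1 = 1/2.
Similarly for Rh via the mother's Rh distribution: P(Rh+) = 7/8.
Independent loci: 1/2 × 7/8 = 7/16.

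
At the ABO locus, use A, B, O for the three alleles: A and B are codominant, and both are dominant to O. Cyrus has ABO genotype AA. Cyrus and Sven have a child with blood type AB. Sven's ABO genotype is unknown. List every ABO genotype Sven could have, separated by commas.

AB, BB, BO

For each candidate genotype of Sven, check whether crossing it with AA can produce every observed child phenotype.
  AA → possible child types {A} ✗
  AB → possible child types {A, AB} ✓
  AO → possible child types {A} ✗
  BB → possible child types {AB} ✓
  BO → possible child types {A, AB} ✓
  OO → possible child types {A} ✗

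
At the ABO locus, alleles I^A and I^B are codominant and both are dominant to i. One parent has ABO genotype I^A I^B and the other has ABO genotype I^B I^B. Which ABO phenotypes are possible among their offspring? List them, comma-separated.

Gametes from I^A I^B × I^B I^B give offspring ABO genotypes I^A I^B, I^B I^B, i.e. phenotypes B, AB.

B, AB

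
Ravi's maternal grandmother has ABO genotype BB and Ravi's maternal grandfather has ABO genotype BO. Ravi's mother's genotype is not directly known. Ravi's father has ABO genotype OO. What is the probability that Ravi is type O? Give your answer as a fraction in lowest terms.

Ravi's mother's ABO genotype from BB × BO: 1/2 BB, 1/2 BO.
Crossing each possibility with the father OO and summing P(type O): 1/2·0 + 1/2·1/2 = 1/4.

1/4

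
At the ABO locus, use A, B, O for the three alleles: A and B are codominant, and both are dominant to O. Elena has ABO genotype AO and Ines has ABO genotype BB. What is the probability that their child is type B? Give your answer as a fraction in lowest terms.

ABO cross AO × BB → offspring phenotypes: 1/2 B, 1/2 AB.
So P(type B) = 1/2.

1/2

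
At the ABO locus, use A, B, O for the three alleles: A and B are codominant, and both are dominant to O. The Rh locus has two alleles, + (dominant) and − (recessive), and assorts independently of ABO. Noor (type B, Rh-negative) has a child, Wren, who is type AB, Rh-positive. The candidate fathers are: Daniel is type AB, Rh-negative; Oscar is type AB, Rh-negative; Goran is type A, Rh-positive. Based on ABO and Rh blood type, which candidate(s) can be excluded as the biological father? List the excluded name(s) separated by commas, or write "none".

A candidate is excluded only if no genotype consistent with his phenotype could produce a type AB, Rh-positive child with a type B, Rh-negative mother.
Daniel (type AB, Rh-): no genotype consistent with that phenotype can produce a type-AB Rh+ child with a type-B mother.
Oscar (type AB, Rh-): no genotype consistent with that phenotype can produce a type-AB Rh+ child with a type-B mother.

Daniel, Oscar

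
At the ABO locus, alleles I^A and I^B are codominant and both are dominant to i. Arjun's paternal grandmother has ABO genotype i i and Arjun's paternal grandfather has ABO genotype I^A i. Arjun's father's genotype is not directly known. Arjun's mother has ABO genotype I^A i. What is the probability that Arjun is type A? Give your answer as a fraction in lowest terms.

Arjun's father's ABO genotype from i i × I^A i: 1/2 I^A i, 1/2 i i.
Crossing each possibility with the mother I^A i and summing P(type A): 1/2·3/4 + 1/2·1/2 = 5/8.

5/8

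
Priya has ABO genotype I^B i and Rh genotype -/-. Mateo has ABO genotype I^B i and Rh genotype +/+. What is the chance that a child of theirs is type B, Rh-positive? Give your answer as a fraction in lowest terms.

3/4

ABO cross I^B i × I^B i → offspring phenotypes: 1/4 O, 3/4 B.
Rh cross -/- × +/+ → 1 Rh+.
Independent loci: P(type B, Rh-positive) = 3/4 × 1 = 3/4.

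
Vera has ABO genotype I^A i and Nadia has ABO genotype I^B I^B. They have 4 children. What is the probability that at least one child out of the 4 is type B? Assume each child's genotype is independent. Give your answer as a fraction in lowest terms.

ABO cross I^A i × I^B I^B → 1/2 B, 1/2 AB.
So P(type B) = 1/2 per child.
P(none) = (1/2)^4 = 1/16; P(at least one) = 1 − 1/16 = 15/16.

15/16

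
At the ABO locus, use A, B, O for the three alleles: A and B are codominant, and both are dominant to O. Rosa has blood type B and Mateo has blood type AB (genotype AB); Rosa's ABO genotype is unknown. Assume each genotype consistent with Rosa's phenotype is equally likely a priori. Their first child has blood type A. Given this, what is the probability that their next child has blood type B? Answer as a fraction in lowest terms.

Possible genotypes: Rosa ∈ {BB, BO}; Mateo ∈ {AB}.
Weight each parental genotype pair by prior × P(type-A child):
  BO × AB: posterior weight 1; P(next child type B) = 1/2.
Weighted sum = 1/2.

1/2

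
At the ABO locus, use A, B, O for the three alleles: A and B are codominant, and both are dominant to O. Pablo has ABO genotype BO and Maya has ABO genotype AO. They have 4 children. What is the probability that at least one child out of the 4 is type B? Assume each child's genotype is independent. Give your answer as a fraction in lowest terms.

175/256

ABO cross BO × AO → 1/4 O, 1/4 A, 1/4 B, 1/4 AB.
So P(type B) = 1/4 per child.
P(none) = (3/4)^4 = 81/256; P(at least one) = 1 − 81/256 = 175/256.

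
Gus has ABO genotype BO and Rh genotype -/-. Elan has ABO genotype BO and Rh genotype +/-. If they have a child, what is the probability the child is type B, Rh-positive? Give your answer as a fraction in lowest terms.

ABO cross BO × BO → offspring phenotypes: 1/4 O, 3/4 B.
Rh cross -/- × +/- → 1/2 Rh+, 1/2 Rh-.
Independent loci: P(type B, Rh-positive) = 3/4 × 1/2 = 3/8.

3/8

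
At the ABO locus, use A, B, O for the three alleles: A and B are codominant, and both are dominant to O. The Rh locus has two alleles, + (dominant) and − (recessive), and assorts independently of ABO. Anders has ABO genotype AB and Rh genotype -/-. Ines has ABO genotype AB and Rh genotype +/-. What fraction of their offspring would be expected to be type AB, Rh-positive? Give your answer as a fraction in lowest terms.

ABO cross AB × AB → offspring phenotypes: 1/4 A, 1/4 B, 1/2 AB.
Rh cross -/- × +/- → 1/2 Rh+, 1/2 Rh-.
Independent loci: P(type AB, Rh-positive) = 1/2 × 1/2 = 1/4.

1/4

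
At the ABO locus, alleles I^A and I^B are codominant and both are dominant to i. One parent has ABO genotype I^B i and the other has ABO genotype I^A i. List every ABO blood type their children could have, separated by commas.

O, A, B, AB

Gametes from I^B i × I^A i give offspring ABO genotypes I^A I^B, I^A i, I^B i, i i, i.e. phenotypes O, A, B, AB.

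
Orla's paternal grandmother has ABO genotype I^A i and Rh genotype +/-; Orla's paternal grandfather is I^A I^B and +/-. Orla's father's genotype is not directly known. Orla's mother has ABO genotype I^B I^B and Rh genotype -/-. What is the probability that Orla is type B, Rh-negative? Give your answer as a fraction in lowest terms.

Orla's father's ABO genotype from I^A i × I^A I^B: 1/4 I^A I^A, 1/4 I^A I^B, 1/4 I^A i, 1/4 I^B i.
Crossing each possibility with the mother I^B I^B and summing P(type B): 1/4·0 + 1/4·1/2 + 1/4·1/2 + 1/4·1 = 1/2.
Similarly for Rh via the father's Rh distribution: P(Rh-) = 1/2.
Independent loci: 1/2 × 1/2 = 1/4.

1/4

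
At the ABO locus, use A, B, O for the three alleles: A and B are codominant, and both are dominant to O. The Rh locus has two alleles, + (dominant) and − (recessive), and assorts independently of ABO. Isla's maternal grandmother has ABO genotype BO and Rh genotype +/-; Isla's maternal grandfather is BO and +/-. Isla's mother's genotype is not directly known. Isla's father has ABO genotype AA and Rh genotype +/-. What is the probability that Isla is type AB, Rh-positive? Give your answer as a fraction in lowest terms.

Isla's mother's ABO genotype from BO × BO: 1/4 BB, 1/2 BO, 1/4 OO.
Crossing each possibility with the father AA and summing P(type AB): 1/4·1 + 1/2·1/2 + 1/4·0 = 1/2.
Similarly for Rh via the mother's Rh distribution: P(Rh+) = 3/4.
Independent loci: 1/2 × 3/4 = 3/8.

3/8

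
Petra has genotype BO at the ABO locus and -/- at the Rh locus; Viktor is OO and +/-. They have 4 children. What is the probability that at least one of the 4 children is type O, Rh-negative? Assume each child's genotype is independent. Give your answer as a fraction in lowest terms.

ABO cross BO × OO → 1/2 O, 1/2 B.
Rh cross -/- × +/- → 1/2 Rh+, 1/2 Rh-; so P(type O, Rh-negative) = 1/2 × 1/2 = 1/4 per child.
P(none) = (3/4)^4 = 81/256; P(at least one) = 1 − 81/256 = 175/256.

175/256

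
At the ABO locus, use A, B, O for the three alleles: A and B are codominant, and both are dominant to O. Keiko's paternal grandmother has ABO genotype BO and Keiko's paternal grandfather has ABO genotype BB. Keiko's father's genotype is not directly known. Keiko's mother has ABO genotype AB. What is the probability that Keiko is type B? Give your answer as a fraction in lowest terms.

Keiko's father's ABO genotype from BO × BB: 1/2 BB, 1/2 BO.
Crossing each possibility with the mother AB and summing P(type B): 1/2·1/2 + 1/2·1/2 = 1/2.

1/2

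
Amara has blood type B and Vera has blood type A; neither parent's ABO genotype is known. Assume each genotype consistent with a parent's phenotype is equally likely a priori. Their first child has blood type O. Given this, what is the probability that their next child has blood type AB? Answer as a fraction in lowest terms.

1/4

Possible genotypes: Amara ∈ {I^B I^B, I^B i}; Vera ∈ {I^A I^A, I^A i}.
Weight each parental genotype pair by prior × P(type-O child):
  I^B i × I^A i: posterior weight 1; P(next child type AB) = 1/4.
Weighted sum = 1/4.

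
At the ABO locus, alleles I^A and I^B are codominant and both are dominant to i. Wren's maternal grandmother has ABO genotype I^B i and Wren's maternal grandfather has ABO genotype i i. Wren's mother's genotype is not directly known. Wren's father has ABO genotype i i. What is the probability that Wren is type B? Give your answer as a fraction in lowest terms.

Wren's mother's ABO genotype from I^B i × i i: 1/2 I^B i, 1/2 i i.
Crossing each possibility with the father i i and summing P(type B): 1/2·1/2 + 1/2·0 = 1/4.

1/4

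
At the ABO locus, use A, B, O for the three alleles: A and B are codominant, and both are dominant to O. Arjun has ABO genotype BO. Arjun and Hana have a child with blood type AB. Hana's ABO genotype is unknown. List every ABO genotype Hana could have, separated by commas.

AA, AB, AO

For each candidate genotype of Hana, check whether crossing it with BO can produce every observed child phenotype.
  AA → possible child types {A, AB} ✓
  AB → possible child types {A, B, AB} ✓
  AO → possible child types {O, A, B, AB} ✓
  BB → possible child types {B} ✗
  BO → possible child types {O, B} ✗
  OO → possible child types {O, B} ✗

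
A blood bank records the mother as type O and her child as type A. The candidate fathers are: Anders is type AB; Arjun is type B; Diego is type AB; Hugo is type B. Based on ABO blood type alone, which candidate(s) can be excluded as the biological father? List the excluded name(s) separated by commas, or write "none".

A candidate is excluded only if no genotype consistent with his phenotype could produce a type A child with a type O mother.
Arjun (type B): no genotype consistent with that phenotype can produce a type-A child with a type-O mother.
Hugo (type B): no genotype consistent with that phenotype can produce a type-A child with a type-O mother.

Arjun, Hugo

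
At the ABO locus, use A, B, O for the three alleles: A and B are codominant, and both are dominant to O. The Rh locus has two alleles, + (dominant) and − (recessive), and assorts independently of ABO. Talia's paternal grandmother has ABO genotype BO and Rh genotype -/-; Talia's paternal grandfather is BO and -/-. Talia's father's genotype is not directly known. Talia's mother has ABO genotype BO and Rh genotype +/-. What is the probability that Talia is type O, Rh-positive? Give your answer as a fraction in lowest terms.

Talia's father's ABO genotype from BO × BO: 1/4 BB, 1/2 BO, 1/4 OO.
Crossing each possibility with the mother BO and summing P(type O): 1/4·0 + 1/2·1/4 + 1/4·1/2 = 1/4.
Similarly for Rh via the father's Rh distribution: P(Rh+) = 1/2.
Independent loci: 1/4 × 1/2 = 1/8.

1/8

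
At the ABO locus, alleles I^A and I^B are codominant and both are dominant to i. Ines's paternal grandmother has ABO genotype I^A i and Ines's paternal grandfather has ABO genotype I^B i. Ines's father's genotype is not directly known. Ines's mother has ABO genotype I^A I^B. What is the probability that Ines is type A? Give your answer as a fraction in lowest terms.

Ines's father's ABO genotype from I^A i × I^B i: 1/4 I^A I^B, 1/4 I^A i, 1/4 I^B i, 1/4 i i.
Crossing each possibility with the mother I^A I^B and summing P(type A): 1/4·1/4 + 1/4·1/2 + 1/4·1/4 + 1/4·1/2 = 3/8.

3/8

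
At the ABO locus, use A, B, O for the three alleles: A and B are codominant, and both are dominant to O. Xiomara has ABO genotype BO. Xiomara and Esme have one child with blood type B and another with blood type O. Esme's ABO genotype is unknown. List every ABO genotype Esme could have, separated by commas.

For each candidate genotype of Esme, check whether crossing it with BO can produce every observed child phenotype.
  AA → possible child types {A, AB} ✗
  AB → possible child types {A, B, AB} ✗
  AO → possible child types {O, A, B, AB} ✓
  BB → possible child types {B} ✗
  BO → possible child types {O, B} ✓
  OO → possible child types {O, B} ✓

AO, BO, OO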